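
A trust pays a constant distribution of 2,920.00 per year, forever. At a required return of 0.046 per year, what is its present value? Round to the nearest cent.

63478.26

Level perpetuity: PV = C / r = 2,920.00 / 0.046 = 63,478.26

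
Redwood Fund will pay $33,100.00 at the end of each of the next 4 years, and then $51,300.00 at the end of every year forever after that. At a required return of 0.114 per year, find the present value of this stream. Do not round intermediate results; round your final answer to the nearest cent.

PV of 4-year annuity: $33,100.00 × [1 − (1+0.114)^−4] / 0.114 = 101820.04737
Perpetuity value at year 4: $51,300.00 / 0.114 = 450000.00000
PV of perpetuity: 450000.00000 / (1+0.114)^4 = 292194.30725
Total PV = 101820.04737 + 292194.30725 = 394014.35462

$394014.35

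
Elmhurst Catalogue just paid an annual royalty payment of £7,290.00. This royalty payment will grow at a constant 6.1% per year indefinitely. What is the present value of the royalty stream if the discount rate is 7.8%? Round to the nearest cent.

£454981.76

D₁ = D₀ × (1 + g) = £7,290.00 × 1.061 = £7,734.6900
Growing perpetuity: P = D₁ / (r − g) = £7,734.6900 / (0.078 − 0.061) = £454,981.76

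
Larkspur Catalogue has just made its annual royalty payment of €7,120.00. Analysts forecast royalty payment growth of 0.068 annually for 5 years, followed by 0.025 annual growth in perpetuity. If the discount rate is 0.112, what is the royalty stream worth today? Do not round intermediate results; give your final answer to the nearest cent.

D_1 = 7604.16000
D_2 = 8121.24288
D_3 = 8673.48740
D_4 = 9263.28454
D_5 = 9893.18789
Terminal value at year 5: TV = D_5×(1+g_2)/(r−g_2) = 10140.51758/0.087 = 116557.67339
P_0 = D_1/(1+r)^1 + D_2/(1+r)^2 + D_3/(1+r)^3 + D_4/(1+r)^4 + D_5/(1+r)^5 + TV/(1+r)^5
    = 6838.27338 + 6567.69422 + 6307.82143 + 6058.23137 + 5818.51718 + 68551.49549 = 100142.03307

€100142.03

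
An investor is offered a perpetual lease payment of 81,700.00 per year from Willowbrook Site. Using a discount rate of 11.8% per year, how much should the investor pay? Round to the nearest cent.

692372.88

Level perpetuity: PV = C / r = 81,700.00 / 0.118 = 692,372.88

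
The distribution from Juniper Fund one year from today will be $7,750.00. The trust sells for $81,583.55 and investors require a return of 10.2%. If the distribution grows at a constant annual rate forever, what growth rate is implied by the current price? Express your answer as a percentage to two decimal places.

0.70%

P = D₁/(r−g) ⇒ g = r − D₁/P = 0.102 − $7,750.00/$81,583.55 = 0.007005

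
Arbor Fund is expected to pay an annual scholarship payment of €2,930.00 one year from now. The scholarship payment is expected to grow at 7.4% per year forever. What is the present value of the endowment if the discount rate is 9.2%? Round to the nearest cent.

€162777.78

Growing perpetuity: P = D₁ / (r − g) = €2,930.0000 / (0.092 − 0.074) = €162,777.78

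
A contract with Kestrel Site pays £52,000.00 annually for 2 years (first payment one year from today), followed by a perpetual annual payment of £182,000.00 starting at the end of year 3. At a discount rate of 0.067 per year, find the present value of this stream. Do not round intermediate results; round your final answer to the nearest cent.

PV of 2-year annuity: £52,000.00 × [1 − (1+0.067)^−2] / 0.067 = 94409.34432
Perpetuity value at year 2: £182,000.00 / 0.067 = 2716417.91045
PV of perpetuity: 2716417.91045 / (1+0.067)^2 = 2385985.20534
Total PV = 94409.34432 + 2385985.20534 = 2480394.54966

£2480394.55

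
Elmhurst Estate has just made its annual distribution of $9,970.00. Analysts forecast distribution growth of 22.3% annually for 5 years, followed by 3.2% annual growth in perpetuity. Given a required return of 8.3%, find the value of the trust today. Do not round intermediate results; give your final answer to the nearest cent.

$443360.20

D_1 = 12193.31000
D_2 = 14912.41813
D_3 = 18237.88737
D_4 = 22304.93626
D_5 = 27278.93704
Terminal value at year 5: TV = D_5×(1+g_2)/(r−g_2) = 28151.86303/0.051 = 551997.31427
P_0 = D_1/(1+r)^1 + D_2/(1+r)^2 + D_3/(1+r)^3 + D_4/(1+r)^4 + D_5/(1+r)^5 + TV/(1+r)^5
    = 11258.82733 + 12714.26207 + 14357.84166 + 16213.88767 + 18309.86576 + 370505.51900 = 443360.20351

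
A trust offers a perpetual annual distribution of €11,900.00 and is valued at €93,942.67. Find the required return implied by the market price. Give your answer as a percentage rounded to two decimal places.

12.67%

P = C/r ⇒ r = C/P = €11,900.00/€93,942.67 = 0.126673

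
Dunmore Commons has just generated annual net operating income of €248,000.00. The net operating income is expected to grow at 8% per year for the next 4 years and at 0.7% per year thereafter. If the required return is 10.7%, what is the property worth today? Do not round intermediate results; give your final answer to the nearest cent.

€3195454.51

D_1 = 267840.00000
D_2 = 289267.20000
D_3 = 312408.57600
D_4 = 337401.26208
Terminal value at year 4: TV = D_4×(1+g_2)/(r−g_2) = 339763.07091/0.1 = 3397630.70915
P_0 = D_1/(1+r)^1 + D_2/(1+r)^2 + D_3/(1+r)^3 + D_4/(1+r)^4 + TV/(1+r)^4
    = 241951.21951 + 236049.97026 + 230292.65391 + 224675.75991 + 2262484.90230 = 3195454.50588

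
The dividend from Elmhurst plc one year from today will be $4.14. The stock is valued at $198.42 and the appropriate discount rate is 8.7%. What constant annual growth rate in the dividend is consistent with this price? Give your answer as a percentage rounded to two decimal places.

6.61%

P = D₁/(r−g) ⇒ g = r − D₁/P = 0.087 − $4.14/$198.42 = 0.066135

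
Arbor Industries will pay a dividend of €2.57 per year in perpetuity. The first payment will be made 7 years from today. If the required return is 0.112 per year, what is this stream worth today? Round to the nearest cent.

€12.14

Value at end of year 6: C / r = €2.57 / 0.112 = €22.9464
Discount to today: PV = €22.9464 / (1 + 0.112)^6 = €22.9464 / 1.890727 = €12.14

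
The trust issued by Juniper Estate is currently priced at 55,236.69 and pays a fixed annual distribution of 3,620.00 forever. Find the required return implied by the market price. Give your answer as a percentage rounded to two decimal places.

P = C/r ⇒ r = C/P = 3,620.00/55,236.69 = 0.065536

6.55%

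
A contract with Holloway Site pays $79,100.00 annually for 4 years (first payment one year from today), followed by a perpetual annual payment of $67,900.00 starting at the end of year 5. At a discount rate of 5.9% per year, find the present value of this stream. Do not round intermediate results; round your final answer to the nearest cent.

$1189745.67

PV of 4-year annuity: $79,100.00 × [1 − (1+0.059)^−4] / 0.059 = 274718.64533
Perpetuity value at year 4: $67,900.00 / 0.059 = 1150847.45763
PV of perpetuity: 1150847.45763 / (1+0.059)^4 = 915027.02757
Total PV = 274718.64533 + 915027.02757 = 1189745.67289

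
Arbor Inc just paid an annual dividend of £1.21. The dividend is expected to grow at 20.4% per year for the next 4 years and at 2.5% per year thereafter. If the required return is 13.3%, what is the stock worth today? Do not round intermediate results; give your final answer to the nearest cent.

£20.29

D_1 = 1.45684
D_2 = 1.75404
D_3 = 2.11186
D_4 = 2.54268
Terminal value at year 4: TV = D_4×(1+g_2)/(r−g_2) = 2.60624/0.108 = 24.13190
P_0 = D_1/(1+r)^1 + D_2/(1+r)^2 + D_3/(1+r)^3 + D_4/(1+r)^4 + TV/(1+r)^4
    = 1.28583 + 1.36640 + 1.45203 + 1.54302 + 14.64441 = 20.29168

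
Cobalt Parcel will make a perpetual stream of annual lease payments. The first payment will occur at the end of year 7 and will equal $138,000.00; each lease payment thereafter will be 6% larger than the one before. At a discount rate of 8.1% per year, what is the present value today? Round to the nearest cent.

$4118182.87

Value at end of year 6: C₁ / (r − g) = $138,000.00 / (0.081 − 0.06) = $6,571,428.5714
Discount to today: PV = $6,571,428.5714 / (1 + 0.081)^6 = $6,571,428.5714 / 1.595711 = $4,118,182.87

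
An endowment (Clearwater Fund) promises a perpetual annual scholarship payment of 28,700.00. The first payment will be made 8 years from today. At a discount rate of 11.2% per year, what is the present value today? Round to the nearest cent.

Value at end of year 7: C / r = 28,700.00 / 0.112 = 256,250.0000
Discount to today: PV = 256,250.0000 / (1 + 0.112)^7 = 256,250.0000 / 2.102488 = 121,879.42

121879.42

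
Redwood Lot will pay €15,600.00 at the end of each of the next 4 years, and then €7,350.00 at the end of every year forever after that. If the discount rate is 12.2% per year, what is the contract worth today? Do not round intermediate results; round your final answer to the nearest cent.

€85198.85

PV of 4-year annuity: €15,600.00 × [1 − (1+0.122)^−4] / 0.122 = 47183.75276
Perpetuity value at year 4: €7,350.00 / 0.122 = 60245.90164
PV of perpetuity: 60245.90164 / (1+0.122)^4 = 38015.09505
Total PV = 47183.75276 + 38015.09505 = 85198.84781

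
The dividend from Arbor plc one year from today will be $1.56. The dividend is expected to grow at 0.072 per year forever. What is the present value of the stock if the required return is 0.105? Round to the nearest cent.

$47.27

Growing perpetuity: P = D₁ / (r − g) = $1.5600 / (0.105 − 0.072) = $47.27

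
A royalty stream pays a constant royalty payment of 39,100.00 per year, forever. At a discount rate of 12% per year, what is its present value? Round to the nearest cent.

Level perpetuity: PV = C / r = 39,100.00 / 0.12 = 325,833.33

325833.33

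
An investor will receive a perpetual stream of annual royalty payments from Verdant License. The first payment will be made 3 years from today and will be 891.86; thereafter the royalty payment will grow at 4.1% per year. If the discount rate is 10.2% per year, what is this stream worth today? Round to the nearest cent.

12039.37

Value at end of year 2: C₁ / (r − g) = 891.86 / (0.102 − 0.041) = 14,620.6557
Discount to today: PV = 14,620.6557 / (1 + 0.102)^2 = 14,620.6557 / 1.214404 = 12,039.37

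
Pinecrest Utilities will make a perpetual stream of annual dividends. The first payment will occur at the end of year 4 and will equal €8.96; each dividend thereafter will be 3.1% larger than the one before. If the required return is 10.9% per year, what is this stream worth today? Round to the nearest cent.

Value at end of year 3: C₁ / (r − g) = €8.96 / (0.109 − 0.031) = €114.8718
Discount to today: PV = €114.8718 / (1 + 0.109)^3 = €114.8718 / 1.363938 = €84.22

€84.22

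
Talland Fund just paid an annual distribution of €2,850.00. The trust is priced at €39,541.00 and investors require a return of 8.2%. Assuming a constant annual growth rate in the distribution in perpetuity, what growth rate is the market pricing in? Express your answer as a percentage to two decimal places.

P = D₀(1+g)/(r−g) ⇒ P(r−g) = D₀(1+g) ⇒ g(P+D₀) = P·r − D₀
g = (P·r − D₀)/(P + D₀) = (€39,541.00×0.082 − €2,850.00) / (€39,541.00 + €2,850.00) = 0.009256

0.93%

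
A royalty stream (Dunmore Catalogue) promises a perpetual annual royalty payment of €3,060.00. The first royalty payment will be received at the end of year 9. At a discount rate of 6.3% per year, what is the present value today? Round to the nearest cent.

Value at end of year 8: C / r = €3,060.00 / 0.063 = €48,571.4286
Discount to today: PV = €48,571.4286 / (1 + 0.063)^8 = €48,571.4286 / 1.630295 = €29,793.04

€29793.04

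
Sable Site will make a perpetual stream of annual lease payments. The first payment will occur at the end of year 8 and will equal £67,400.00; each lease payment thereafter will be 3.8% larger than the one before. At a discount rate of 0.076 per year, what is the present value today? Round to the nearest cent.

Value at end of year 7: C₁ / (r − g) = £67,400.00 / (0.076 − 0.038) = £1,773,684.2105
Discount to today: PV = £1,773,684.2105 / (1 + 0.076)^7 = £1,773,684.2105 / 1.669882 = £1,062,161.12

£1062161.12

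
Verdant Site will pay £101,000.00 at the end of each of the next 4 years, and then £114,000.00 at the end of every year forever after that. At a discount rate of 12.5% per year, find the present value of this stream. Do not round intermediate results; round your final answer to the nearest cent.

PV of 4-year annuity: £101,000.00 × [1 − (1+0.125)^−4] / 0.125 = 303569.57781
Perpetuity value at year 4: £114,000.00 / 0.125 = 912000.00000
PV of perpetuity: 912000.00000 / (1+0.125)^4 = 569357.11020
Total PV = 303569.57781 + 569357.11020 = 872926.68800

£872926.69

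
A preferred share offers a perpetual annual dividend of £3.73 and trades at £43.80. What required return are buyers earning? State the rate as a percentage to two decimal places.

P = C/r ⇒ r = C/P = £3.73/£43.80 = 0.085160

8.52%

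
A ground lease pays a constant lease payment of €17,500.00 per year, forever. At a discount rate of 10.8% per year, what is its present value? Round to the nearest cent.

€162037.04

Level perpetuity: PV = C / r = €17,500.00 / 0.108 = €162,037.04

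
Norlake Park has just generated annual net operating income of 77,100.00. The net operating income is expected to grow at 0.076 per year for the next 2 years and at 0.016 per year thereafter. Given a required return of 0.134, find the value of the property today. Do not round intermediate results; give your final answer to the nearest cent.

D_1 = 82959.60000
D_2 = 89264.52960
Terminal value at year 2: TV = D_2×(1+g_2)/(r−g_2) = 90692.76207/0.118 = 768582.72944
P_0 = D_1/(1+r)^1 + D_2/(1+r)^2 + TV/(1+r)^2
    = 73156.61376 + 69414.91746 + 597674.20459 = 740245.73581

740245.74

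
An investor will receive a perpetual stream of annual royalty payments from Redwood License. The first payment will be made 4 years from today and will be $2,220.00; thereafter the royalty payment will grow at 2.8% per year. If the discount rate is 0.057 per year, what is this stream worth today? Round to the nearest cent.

Value at end of year 3: C₁ / (r − g) = $2,220.00 / (0.057 − 0.028) = $76,551.7241
Discount to today: PV = $76,551.7241 / (1 + 0.057)^3 = $76,551.7241 / 1.180932 = $64,823.13

$64823.13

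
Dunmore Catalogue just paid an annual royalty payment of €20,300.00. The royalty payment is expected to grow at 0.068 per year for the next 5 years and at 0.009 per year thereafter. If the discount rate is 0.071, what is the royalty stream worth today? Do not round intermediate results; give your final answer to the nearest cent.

D_1 = 21680.40000
D_2 = 23154.66720
D_3 = 24729.18457
D_4 = 26410.76912
D_5 = 28206.70142
Terminal value at year 5: TV = D_5×(1+g_2)/(r−g_2) = 28460.56173/0.062 = 459041.31828
P_0 = D_1/(1+r)^1 + D_2/(1+r)^2 + D_3/(1+r)^3 + D_4/(1+r)^4 + D_5/(1+r)^5 + TV/(1+r)^5
    = 20243.13725 + 20186.43379 + 20129.88916 + 20073.50291 + 20017.27461 + 325765.00137 = 426415.23909

€426415.24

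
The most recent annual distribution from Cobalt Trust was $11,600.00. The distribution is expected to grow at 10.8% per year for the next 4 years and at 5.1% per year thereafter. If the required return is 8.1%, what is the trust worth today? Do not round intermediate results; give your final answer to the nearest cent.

$497904.95

D_1 = 12852.80000
D_2 = 14240.90240
D_3 = 15778.91986
D_4 = 17483.04320
Terminal value at year 4: TV = D_4×(1+g_2)/(r−g_2) = 18374.67841/0.03 = 612489.28025
P_0 = D_1/(1+r)^1 + D_2/(1+r)^2 + D_3/(1+r)^3 + D_4/(1+r)^4 + TV/(1+r)^4
    = 11889.73173 + 12186.70005 + 12491.08572 + 12803.07398 + 448534.35843 = 497904.94991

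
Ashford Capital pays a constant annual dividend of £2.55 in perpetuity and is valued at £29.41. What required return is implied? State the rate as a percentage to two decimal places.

P = C/r ⇒ r = C/P = £2.55/£29.41 = 0.086705

8.67%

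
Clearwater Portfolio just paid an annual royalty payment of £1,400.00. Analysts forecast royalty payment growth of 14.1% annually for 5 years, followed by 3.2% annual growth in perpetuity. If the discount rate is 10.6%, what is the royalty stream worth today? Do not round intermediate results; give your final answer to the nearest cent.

D_1 = 1597.40000
D_2 = 1822.63340
D_3 = 2079.62471
D_4 = 2372.85179
D_5 = 2707.42390
Terminal value at year 5: TV = D_5×(1+g_2)/(r−g_2) = 2794.06146/0.074 = 37757.58731
P_0 = D_1/(1+r)^1 + D_2/(1+r)^2 + D_3/(1+r)^3 + D_4/(1+r)^4 + D_5/(1+r)^5 + TV/(1+r)^5
    = 1444.30380 + 1490.00961 + 1537.16182 + 1585.80618 + 1635.98992 + 22815.42696 = 30508.69829

£30508.70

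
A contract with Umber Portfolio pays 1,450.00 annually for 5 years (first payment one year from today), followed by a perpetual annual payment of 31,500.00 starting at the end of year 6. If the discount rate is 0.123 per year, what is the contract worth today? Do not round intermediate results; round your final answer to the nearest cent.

148574.28

PV of 5-year annuity: 1,450.00 × [1 − (1+0.123)^−5] / 0.123 = 5188.31129
Perpetuity value at year 5: 31,500.00 / 0.123 = 256097.56098
PV of perpetuity: 256097.56098 / (1+0.123)^5 = 143385.97079
Total PV = 5188.31129 + 143385.97079 = 148574.28208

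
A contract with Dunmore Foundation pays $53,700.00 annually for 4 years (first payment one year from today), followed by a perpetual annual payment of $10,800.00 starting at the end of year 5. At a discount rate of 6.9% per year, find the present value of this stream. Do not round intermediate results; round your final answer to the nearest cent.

PV of 4-year annuity: $53,700.00 × [1 − (1+0.069)^−4] / 0.069 = 182304.62588
Perpetuity value at year 4: $10,800.00 / 0.069 = 156521.73913
PV of perpetuity: 156521.73913 / (1+0.069)^4 = 119857.12163
Total PV = 182304.62588 + 119857.12163 = 302161.74752

$302161.75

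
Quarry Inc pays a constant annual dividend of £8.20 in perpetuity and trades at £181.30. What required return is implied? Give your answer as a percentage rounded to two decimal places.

4.52%

P = C/r ⇒ r = C/P = £8.20/£181.30 = 0.045229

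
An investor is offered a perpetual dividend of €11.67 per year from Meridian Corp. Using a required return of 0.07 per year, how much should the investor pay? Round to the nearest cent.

Level perpetuity: PV = C / r = €11.67 / 0.07 = €166.71

€166.71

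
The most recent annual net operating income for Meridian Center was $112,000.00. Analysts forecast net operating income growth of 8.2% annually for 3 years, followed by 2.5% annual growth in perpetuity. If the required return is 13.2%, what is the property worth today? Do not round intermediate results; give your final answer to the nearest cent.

D_1 = 121184.00000
D_2 = 131121.08800
D_3 = 141873.01722
Terminal value at year 3: TV = D_3×(1+g_2)/(r−g_2) = 145419.84265/0.107 = 1359063.94997
P_0 = D_1/(1+r)^1 + D_2/(1+r)^2 + D_3/(1+r)^3 + TV/(1+r)^3
    = 107053.00353 + 102324.51398 + 97804.87997 + 936915.90624 = 1244098.30372

$1244098.30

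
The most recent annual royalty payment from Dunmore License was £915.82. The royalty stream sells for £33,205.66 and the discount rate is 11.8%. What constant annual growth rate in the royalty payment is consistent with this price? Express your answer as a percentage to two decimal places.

8.80%

P = D₀(1+g)/(r−g) ⇒ P(r−g) = D₀(1+g) ⇒ g(P+D₀) = P·r − D₀
g = (P·r − D₀)/(P + D₀) = (£33,205.66×0.118 − £915.82) / (£33,205.66 + £915.82) = 0.087993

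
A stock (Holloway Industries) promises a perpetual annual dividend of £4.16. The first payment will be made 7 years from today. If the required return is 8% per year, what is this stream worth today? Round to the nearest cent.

Value at end of year 6: C / r = £4.16 / 0.08 = £52.0000
Discount to today: PV = £52.0000 / (1 + 0.08)^6 = £52.0000 / 1.586874 = £32.77

£32.77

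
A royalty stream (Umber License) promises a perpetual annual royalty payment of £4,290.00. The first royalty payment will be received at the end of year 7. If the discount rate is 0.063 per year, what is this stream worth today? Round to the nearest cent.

Value at end of year 6: C / r = £4,290.00 / 0.063 = £68,095.2381
Discount to today: PV = £68,095.2381 / (1 + 0.063)^6 = £68,095.2381 / 1.442778 = £47,197.30

£47197.30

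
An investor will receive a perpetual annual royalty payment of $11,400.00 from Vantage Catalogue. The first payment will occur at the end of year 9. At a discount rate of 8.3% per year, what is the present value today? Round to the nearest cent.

$72577.02

Value at end of year 8: C / r = $11,400.00 / 0.083 = $137,349.3976
Discount to today: PV = $137,349.3976 / (1 + 0.083)^8 = $137,349.3976 / 1.892464 = $72,577.02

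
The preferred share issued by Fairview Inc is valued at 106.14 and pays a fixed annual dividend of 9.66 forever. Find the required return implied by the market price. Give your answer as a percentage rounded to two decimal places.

9.10%

P = C/r ⇒ r = C/P = 9.66/106.14 = 0.091012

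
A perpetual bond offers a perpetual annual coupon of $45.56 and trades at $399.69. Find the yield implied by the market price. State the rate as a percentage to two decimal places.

11.40%

P = C/r ⇒ r = C/P = $45.56/$399.69 = 0.113988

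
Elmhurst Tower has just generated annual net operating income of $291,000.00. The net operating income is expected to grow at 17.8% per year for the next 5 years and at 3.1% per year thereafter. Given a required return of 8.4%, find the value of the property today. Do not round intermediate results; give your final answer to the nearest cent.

$10459603.98

D_1 = 342798.00000
D_2 = 403816.04400
D_3 = 475695.29983
D_4 = 560369.06320
D_5 = 660114.75645
Terminal value at year 5: TV = D_5×(1+g_2)/(r−g_2) = 680578.31390/0.053 = 12841100.26230
P_0 = D_1/(1+r)^1 + D_2/(1+r)^2 + D_3/(1+r)^3 + D_4/(1+r)^4 + D_5/(1+r)^5 + TV/(1+r)^5
    = 316234.31734 + 343656.85040 + 373457.35218 + 405842.03033 + 441034.97391 + 8579378.45483 = 10459603.97899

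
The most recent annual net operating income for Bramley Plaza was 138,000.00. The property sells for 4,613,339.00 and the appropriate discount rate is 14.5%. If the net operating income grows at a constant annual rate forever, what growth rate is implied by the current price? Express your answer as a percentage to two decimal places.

P = D₀(1+g)/(r−g) ⇒ P(r−g) = D₀(1+g) ⇒ g(P+D₀) = P·r − D₀
g = (P·r − D₀)/(P + D₀) = (4,613,339.00×0.145 − 138,000.00) / (4,613,339.00 + 138,000.00) = 0.111744

11.17%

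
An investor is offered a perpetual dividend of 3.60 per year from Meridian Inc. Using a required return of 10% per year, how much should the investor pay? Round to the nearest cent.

36.00

Level perpetuity: PV = C / r = 3.60 / 0.1 = 36.00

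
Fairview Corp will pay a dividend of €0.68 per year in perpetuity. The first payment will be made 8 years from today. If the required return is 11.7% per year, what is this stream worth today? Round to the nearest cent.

€2.68

Value at end of year 7: C / r = €0.68 / 0.117 = €5.8120
Discount to today: PV = €5.8120 / (1 + 0.117)^7 = €5.8120 / 2.169563 = €2.68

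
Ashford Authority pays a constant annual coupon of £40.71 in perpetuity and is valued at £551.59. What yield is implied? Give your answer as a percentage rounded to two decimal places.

P = C/r ⇒ r = C/P = £40.71/£551.59 = 0.073805

7.38%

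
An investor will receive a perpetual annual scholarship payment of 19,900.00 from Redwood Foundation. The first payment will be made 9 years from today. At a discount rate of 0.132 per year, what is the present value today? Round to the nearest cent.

55912.35

Value at end of year 8: C / r = 19,900.00 / 0.132 = 150,757.5758
Discount to today: PV = 150,757.5758 / (1 + 0.132)^8 = 150,757.5758 / 2.696320 = 55,912.35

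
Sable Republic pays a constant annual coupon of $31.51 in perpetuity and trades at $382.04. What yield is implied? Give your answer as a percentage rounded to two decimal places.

8.25%

P = C/r ⇒ r = C/P = $31.51/$382.04 = 0.082478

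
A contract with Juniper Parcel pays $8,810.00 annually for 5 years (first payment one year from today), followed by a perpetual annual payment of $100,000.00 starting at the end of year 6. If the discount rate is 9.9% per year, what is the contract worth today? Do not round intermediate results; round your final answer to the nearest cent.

$663534.25

PV of 5-year annuity: $8,810.00 × [1 − (1+0.099)^−5] / 0.099 = 33482.32434
Perpetuity value at year 5: $100,000.00 / 0.099 = 1010101.01010
PV of perpetuity: 1010101.01010 / (1+0.099)^5 = 630051.92570
Total PV = 33482.32434 + 630051.92570 = 663534.25003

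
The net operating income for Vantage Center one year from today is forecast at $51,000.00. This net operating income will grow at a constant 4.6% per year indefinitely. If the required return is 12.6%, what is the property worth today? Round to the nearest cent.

Growing perpetuity: P = D₁ / (r − g) = $51,000.0000 / (0.126 − 0.046) = $637,500.00

$637500.00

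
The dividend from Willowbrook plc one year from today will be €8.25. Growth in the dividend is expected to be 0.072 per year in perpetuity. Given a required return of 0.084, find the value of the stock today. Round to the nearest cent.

€687.50

Growing perpetuity: P = D₁ / (r − g) = €8.2500 / (0.084 − 0.072) = €687.50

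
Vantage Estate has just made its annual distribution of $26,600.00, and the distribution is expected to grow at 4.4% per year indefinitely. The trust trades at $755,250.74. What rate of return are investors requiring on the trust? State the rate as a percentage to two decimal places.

D₁ = $26,600.00 × 1.044 = $27,770.4000
P = D₁/(r − g) ⇒ r = D₁/P + g = $27,770.4000/$755,250.74 + 0.044 = 0.036770 + 0.044 = 0.080770

8.08%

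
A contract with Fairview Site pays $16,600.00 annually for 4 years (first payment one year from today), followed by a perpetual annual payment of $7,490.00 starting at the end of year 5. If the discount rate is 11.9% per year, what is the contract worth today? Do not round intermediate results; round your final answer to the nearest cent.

PV of 4-year annuity: $16,600.00 × [1 − (1+0.119)^−4] / 0.119 = 50526.37398
Perpetuity value at year 4: $7,490.00 / 0.119 = 62941.17647
PV of perpetuity: 62941.17647 / (1+0.119)^4 = 40143.43303
Total PV = 50526.37398 + 40143.43303 = 90669.80701

$90669.81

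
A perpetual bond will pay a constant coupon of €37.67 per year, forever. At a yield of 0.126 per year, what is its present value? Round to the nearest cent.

€298.97

Level perpetuity: PV = C / r = €37.67 / 0.126 = €298.97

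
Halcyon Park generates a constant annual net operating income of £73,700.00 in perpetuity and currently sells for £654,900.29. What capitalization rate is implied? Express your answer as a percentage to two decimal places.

P = C/r ⇒ r = C/P = £73,700.00/£654,900.29 = 0.112536

11.25%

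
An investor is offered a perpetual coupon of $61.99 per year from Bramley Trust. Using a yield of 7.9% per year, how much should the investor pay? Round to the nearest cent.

Level perpetuity: PV = C / r = $61.99 / 0.079 = $784.68

$784.68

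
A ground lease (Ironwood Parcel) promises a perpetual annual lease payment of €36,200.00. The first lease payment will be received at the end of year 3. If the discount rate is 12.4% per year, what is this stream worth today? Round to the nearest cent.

€231075.69

Value at end of year 2: C / r = €36,200.00 / 0.124 = €291,935.4839
Discount to today: PV = €291,935.4839 / (1 + 0.124)^2 = €291,935.4839 / 1.263376 = €231,075.69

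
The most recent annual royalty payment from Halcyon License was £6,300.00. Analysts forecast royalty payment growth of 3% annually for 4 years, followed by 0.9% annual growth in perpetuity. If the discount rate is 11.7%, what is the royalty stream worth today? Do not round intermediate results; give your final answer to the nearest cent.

£63215.01

D_1 = 6489.00000
D_2 = 6683.67000
D_3 = 6884.18010
D_4 = 7090.70550
Terminal value at year 4: TV = D_4×(1+g_2)/(r−g_2) = 7154.52185/0.108 = 66245.57271
P_0 = D_1/(1+r)^1 + D_2/(1+r)^2 + D_3/(1+r)^3 + D_4/(1+r)^4 + TV/(1+r)^4
    = 5809.31065 + 5356.83973 + 4939.61049 + 4554.87807 + 42554.37012 = 63215.00906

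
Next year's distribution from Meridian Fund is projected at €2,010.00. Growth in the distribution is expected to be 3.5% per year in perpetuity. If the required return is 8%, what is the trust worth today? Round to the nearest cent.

€44666.67

Growing perpetuity: P = D₁ / (r − g) = €2,010.0000 / (0.08 − 0.035) = €44,666.67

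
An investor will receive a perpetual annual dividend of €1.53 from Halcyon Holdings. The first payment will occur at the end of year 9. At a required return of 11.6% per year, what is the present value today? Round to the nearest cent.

€5.48

Value at end of year 8: C / r = €1.53 / 0.116 = €13.1897
Discount to today: PV = €13.1897 / (1 + 0.116)^8 = €13.1897 / 2.406099 = €5.48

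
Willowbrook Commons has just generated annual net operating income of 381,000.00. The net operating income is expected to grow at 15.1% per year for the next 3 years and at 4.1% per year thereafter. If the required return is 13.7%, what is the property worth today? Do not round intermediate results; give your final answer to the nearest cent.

D_1 = 438531.00000
D_2 = 504749.18100
D_3 = 580966.30733
Terminal value at year 3: TV = D_3×(1+g_2)/(r−g_2) = 604785.92593/0.096 = 6299853.39512
P_0 = D_1/(1+r)^1 + D_2/(1+r)^2 + D_3/(1+r)^3 + TV/(1+r)^3
    = 385691.29288 + 390440.35013 + 395247.88303 + 4285969.23158 = 5457348.75761

5457348.76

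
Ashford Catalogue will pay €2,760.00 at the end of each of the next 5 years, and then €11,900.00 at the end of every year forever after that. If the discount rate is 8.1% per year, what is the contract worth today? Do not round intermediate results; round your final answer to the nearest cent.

€110516.19

PV of 5-year annuity: €2,760.00 × [1 − (1+0.081)^−5] / 0.081 = 10990.89645
Perpetuity value at year 5: €11,900.00 / 0.081 = 146913.58025
PV of perpetuity: 146913.58025 / (1+0.081)^5 = 99525.29482
Total PV = 10990.89645 + 99525.29482 = 110516.19127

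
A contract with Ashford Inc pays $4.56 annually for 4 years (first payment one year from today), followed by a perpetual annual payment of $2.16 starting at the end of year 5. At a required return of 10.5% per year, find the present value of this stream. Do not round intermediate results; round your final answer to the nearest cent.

PV of 4-year annuity: $4.56 × [1 − (1+0.105)^−4] / 0.105 = 14.29951
Perpetuity value at year 4: $2.16 / 0.105 = 20.57143
PV of perpetuity: 20.57143 / (1+0.105)^4 = 13.79797
Total PV = 14.29951 + 13.79797 = 28.09749

$28.10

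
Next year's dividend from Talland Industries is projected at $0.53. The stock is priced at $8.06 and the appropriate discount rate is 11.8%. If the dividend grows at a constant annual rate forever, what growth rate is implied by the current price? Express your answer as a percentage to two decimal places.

5.22%

P = D₁/(r−g) ⇒ g = r − D₁/P = 0.118 − $0.53/$8.06 = 0.052243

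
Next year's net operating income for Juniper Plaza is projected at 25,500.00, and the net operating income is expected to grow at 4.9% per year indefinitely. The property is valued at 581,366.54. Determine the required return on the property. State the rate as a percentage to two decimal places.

P = D₁/(r − g) ⇒ r = D₁/P + g = 25,500.0000/581,366.54 + 0.049 = 0.043862 + 0.049 = 0.092862

9.29%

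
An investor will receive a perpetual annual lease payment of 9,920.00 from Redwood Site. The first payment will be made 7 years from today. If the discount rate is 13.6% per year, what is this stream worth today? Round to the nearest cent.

33939.29

Value at end of year 6: C / r = 9,920.00 / 0.136 = 72,941.1765
Discount to today: PV = 72,941.1765 / (1 + 0.136)^6 = 72,941.1765 / 2.149166 = 33,939.29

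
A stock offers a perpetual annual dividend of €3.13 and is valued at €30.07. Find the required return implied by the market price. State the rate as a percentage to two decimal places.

P = C/r ⇒ r = C/P = €3.13/€30.07 = 0.104090

10.41%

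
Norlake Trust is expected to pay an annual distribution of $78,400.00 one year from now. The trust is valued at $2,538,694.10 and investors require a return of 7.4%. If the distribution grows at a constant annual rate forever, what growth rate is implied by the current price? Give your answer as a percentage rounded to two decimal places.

4.31%

P = D₁/(r−g) ⇒ g = r − D₁/P = 0.074 − $78,400.00/$2,538,694.10 = 0.043118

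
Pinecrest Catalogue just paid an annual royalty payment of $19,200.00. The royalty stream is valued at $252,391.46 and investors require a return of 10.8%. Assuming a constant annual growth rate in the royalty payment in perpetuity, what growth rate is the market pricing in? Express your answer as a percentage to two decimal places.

2.97%

P = D₀(1+g)/(r−g) ⇒ P(r−g) = D₀(1+g) ⇒ g(P+D₀) = P·r − D₀
g = (P·r − D₀)/(P + D₀) = ($252,391.46×0.108 − $19,200.00) / ($252,391.46 + $19,200.00) = 0.029671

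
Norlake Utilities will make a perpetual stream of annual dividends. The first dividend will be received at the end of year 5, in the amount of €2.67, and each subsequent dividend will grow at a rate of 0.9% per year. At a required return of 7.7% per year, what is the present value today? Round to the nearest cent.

€29.18

Value at end of year 4: C₁ / (r − g) = €2.67 / (0.077 − 0.009) = €39.2647
Discount to today: PV = €39.2647 / (1 + 0.077)^4 = €39.2647 / 1.345435 = €29.18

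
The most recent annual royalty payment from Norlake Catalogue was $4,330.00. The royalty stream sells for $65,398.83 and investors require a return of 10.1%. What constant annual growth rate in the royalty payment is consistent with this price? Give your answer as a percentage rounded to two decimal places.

3.26%

P = D₀(1+g)/(r−g) ⇒ P(r−g) = D₀(1+g) ⇒ g(P+D₀) = P·r − D₀
g = (P·r − D₀)/(P + D₀) = ($65,398.83×0.101 − $4,330.00) / ($65,398.83 + $4,330.00) = 0.032630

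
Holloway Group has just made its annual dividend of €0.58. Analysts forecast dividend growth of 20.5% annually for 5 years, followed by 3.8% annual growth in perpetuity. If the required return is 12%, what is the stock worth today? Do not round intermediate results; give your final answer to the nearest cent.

€14.22

D_1 = 0.69890
D_2 = 0.84217
D_3 = 1.01482
D_4 = 1.22286
D_5 = 1.47354
Terminal value at year 5: TV = D_5×(1+g_2)/(r−g_2) = 1.52954/0.082 = 18.65292
P_0 = D_1/(1+r)^1 + D_2/(1+r)^2 + D_3/(1+r)^3 + D_4/(1+r)^4 + D_5/(1+r)^5 + TV/(1+r)^5
    = 0.62402 + 0.67138 + 0.72233 + 0.77715 + 0.83613 + 10.58417 = 14.21517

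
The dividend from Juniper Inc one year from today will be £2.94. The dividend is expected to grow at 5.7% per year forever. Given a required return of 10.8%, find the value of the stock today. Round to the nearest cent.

Growing perpetuity: P = D₁ / (r − g) = £2.9400 / (0.108 − 0.057) = £57.65

£57.65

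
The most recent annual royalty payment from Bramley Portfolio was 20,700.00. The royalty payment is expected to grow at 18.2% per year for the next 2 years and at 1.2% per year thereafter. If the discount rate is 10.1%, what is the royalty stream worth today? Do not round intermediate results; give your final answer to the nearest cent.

D_1 = 24467.40000
D_2 = 28920.46680
Terminal value at year 2: TV = D_2×(1+g_2)/(r−g_2) = 29267.51240/0.089 = 328848.45395
P_0 = D_1/(1+r)^1 + D_2/(1+r)^2 + TV/(1+r)^2
    = 22222.88828 + 23857.81467 + 271282.11736 = 317362.82032

317362.82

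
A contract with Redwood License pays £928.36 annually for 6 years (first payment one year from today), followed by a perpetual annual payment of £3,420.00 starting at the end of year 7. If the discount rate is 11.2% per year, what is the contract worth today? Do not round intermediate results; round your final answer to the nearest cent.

PV of 6-year annuity: £928.36 × [1 − (1+0.112)^−6] / 0.112 = 3904.93737
Perpetuity value at year 6: £3,420.00 / 0.112 = 30535.71429
PV of perpetuity: 30535.71429 / (1+0.112)^6 = 16150.25411
Total PV = 3904.93737 + 16150.25411 = 20055.19148

£20055.19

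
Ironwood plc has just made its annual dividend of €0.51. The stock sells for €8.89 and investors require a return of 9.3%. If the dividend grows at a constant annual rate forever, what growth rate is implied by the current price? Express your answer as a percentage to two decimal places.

3.37%

P = D₀(1+g)/(r−g) ⇒ P(r−g) = D₀(1+g) ⇒ g(P+D₀) = P·r − D₀
g = (P·r − D₀)/(P + D₀) = (€8.89×0.093 − €0.51) / (€8.89 + €0.51) = 0.033699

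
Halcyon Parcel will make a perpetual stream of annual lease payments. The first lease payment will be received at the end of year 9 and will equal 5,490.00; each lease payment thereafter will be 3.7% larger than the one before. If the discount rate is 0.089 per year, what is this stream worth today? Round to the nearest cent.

53375.99

Value at end of year 8: C₁ / (r − g) = 5,490.00 / (0.089 − 0.037) = 105,576.9231
Discount to today: PV = 105,576.9231 / (1 + 0.089)^8 = 105,576.9231 / 1.977985 = 53,375.99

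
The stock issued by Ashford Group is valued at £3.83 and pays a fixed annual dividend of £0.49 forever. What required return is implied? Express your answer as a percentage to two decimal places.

P = C/r ⇒ r = C/P = £0.49/£3.83 = 0.127937

12.79%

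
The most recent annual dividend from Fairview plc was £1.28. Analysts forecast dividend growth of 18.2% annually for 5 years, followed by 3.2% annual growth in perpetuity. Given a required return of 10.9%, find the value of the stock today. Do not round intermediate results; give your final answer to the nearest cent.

£31.38

D_1 = 1.51296
D_2 = 1.78832
D_3 = 2.11379
D_4 = 2.49850
D_5 = 2.95323
Terminal value at year 5: TV = D_5×(1+g_2)/(r−g_2) = 3.04773/0.077 = 39.58096
P_0 = D_1/(1+r)^1 + D_2/(1+r)^2 + D_3/(1+r)^3 + D_4/(1+r)^4 + D_5/(1+r)^5 + TV/(1+r)^5
    = 1.36426 + 1.45406 + 1.54977 + 1.65179 + 1.76051 + 23.59547 = 31.37585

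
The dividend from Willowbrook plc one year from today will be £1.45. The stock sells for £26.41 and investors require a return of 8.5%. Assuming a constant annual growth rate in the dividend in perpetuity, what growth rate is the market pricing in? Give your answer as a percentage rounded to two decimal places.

P = D₁/(r−g) ⇒ g = r − D₁/P = 0.085 − £1.45/£26.41 = 0.030097

3.01%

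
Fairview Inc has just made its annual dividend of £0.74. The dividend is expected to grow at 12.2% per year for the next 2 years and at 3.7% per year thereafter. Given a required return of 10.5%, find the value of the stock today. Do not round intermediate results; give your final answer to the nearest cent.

£13.15

D_1 = 0.83028
D_2 = 0.93157
Terminal value at year 2: TV = D_2×(1+g_2)/(r−g_2) = 0.96604/0.068 = 14.20651
P_0 = D_1/(1+r)^1 + D_2/(1+r)^2 + TV/(1+r)^2
    = 0.75138 + 0.76294 + 11.63490 = 13.14923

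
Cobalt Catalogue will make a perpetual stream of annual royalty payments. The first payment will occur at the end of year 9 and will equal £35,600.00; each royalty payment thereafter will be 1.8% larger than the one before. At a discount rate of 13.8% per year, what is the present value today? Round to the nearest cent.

£105470.42

Value at end of year 8: C₁ / (r − g) = £35,600.00 / (0.138 − 0.018) = £296,666.6667
Discount to today: PV = £296,666.6667 / (1 + 0.138)^8 = £296,666.6667 / 2.812795 = £105,470.42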